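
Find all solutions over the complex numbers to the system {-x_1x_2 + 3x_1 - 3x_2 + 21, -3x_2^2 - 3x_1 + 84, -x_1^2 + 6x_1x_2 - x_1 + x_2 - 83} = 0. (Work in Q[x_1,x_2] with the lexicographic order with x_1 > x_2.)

{(3, 5)}

Compute a lex Gröbner basis by Buchberger's algorithm.
f_1 = -x_1x_2 + 3x_1 - 3x_2 + 21, LT = x_1x_2.
f_2 = -3x_1 - 3x_2^2 + 84, LT = x_1.
f_3 = -x_1^2 + 6x_1x_2 - x_1 + x_2 - 83, LT = x_1^2.

S(f_1,f_2): lcm = x_1x_2. S = -3x_1 - x_2^3 + 31x_2 - 21.
  leading term x_1: subtract (1)·f_2 from -3x_1 - x_2^3 + 31x_2 - 21 → -x_2^3 + 3x_2^2 + 31x_2 - 105
  leading term x_2^3: no divisor's leading term divides it; move -x_2^3 to the remainder.
  leading term x_2^2: no divisor's leading term divides it; move 3x_2^2 to the remainder.
  leading term x_2: no divisor's leading term divides it; move 31x_2 to the remainder.
  leading term 1: no divisor's leading term divides it; move -105 to the remainder.
  remainder -x_2^3 + 3x_2^2 + 31x_2 - 105 ≠ 0; add h_4 = -x_2^3 + 3x_2^2 + 31x_2 - 105 to the basis.

S(f_1,f_3): lcm = x_1^2x_2. S = -3x_1^2 + 6x_1x_2^2 + 2x_1x_2 - 21x_1 + x_2^2 - 83x_2.
  leading term x_1^2: subtract (x_1)·f_2 from -3x_1^2 + 6x_1x_2^2 + 2x_1x_2 - 21x_1 + x_2^2 - 83x_2 → 9x_1x_2^2 + 2x_1x_2 - 105x_1 + x_2^2 - 83x_2
  leading term x_1x_2^2: subtract (-9x_2)·f_1 from 9x_1x_2^2 + 2x_1x_2 - 105x_1 + x_2^2 - 83x_2 → 29x_1x_2 - 105x_1 - 26x_2^2 + 106x_2
  leading term x_1x_2: subtract (-29)·f_1 from 29x_1x_2 - 105x_1 - 26x_2^2 + 106x_2 → -18x_1 - 26x_2^2 + 19x_2 + 609
  leading term x_1: subtract (6)·f_2 from -18x_1 - 26x_2^2 + 19x_2 + 609 → -8x_2^2 + 19x_2 + 105
  leading term x_2^2: no divisor's leading term divides it; move -8x_2^2 to the remainder.
  leading term x_2: no divisor's leading term divides it; move 19x_2 to the remainder.
  leading term 1: no divisor's leading term divides it; move 105 to the remainder.
  remainder -8x_2^2 + 19x_2 + 105 ≠ 0; add h_5 = -8x_2^2 + 19x_2 + 105 to the basis.

S(f_2,f_3): lcm = x_1^2. S = x_1x_2^2 + 6x_1x_2 - 29x_1 + x_2 - 83.
  leading term x_1x_2^2: subtract (-x_2)·f_1 from x_1x_2^2 + 6x_1x_2 - 29x_1 + x_2 - 83 → 9x_1x_2 - 29x_1 - 3x_2^2 + 22x_2 - 83
  leading term x_1x_2: subtract (-9)·f_1 from 9x_1x_2 - 29x_1 - 3x_2^2 + 22x_2 - 83 → -2x_1 - 3x_2^2 - 5x_2 + 106
  leading term x_1: subtract (2/3)·f_2 from -2x_1 - 3x_2^2 - 5x_2 + 106 → -x_2^2 - 5x_2 + 50
  leading term x_2^2: subtract (1/8)·h_5 from -x_2^2 - 5x_2 + 50 → -59/8x_2 + 295/8
  leading term x_2: no divisor's leading term divides it; move -59/8x_2 to the remainder.
  leading term 1: no divisor's leading term divides it; move 295/8 to the remainder.
  remainder -59/8x_2 + 295/8 ≠ 0; add h_6 = -59/8x_2 + 295/8 to the basis.

The other S-polynomials (S(f_1,h_4), S(f_2,h_4), S(f_3,h_4), S(f_1,h_5), S(f_2,h_5), S(f_3,h_5), S(h_4,h_5), S(f_1,h_6), S(f_2,h_6), S(f_3,h_6), S(h_4,h_6), S(h_5,h_6)) all reduce to 0 modulo the current basis, so we have a Gröbner basis.
Inter-reduce: drop elements whose leading term is divisible by another's, tail-reduce, and make monic.
Reduced Gröbner basis: {x_1 - 3, x_2 - 5}.

Elimination: the polynomial x_2 - 5 lies in the elimination ideal for x_2, so x_2 ∈ {5}. For each such x_2, the remaining basis elements (now univariate) give the rest of the solution.
  x_2 = 5: the earlier basis element becomes x_1 - 3 = 0, giving x_1 = 3 — point (3, 5).
Each listed point satisfies every original equation (direct substitution).
A lex Gröbner basis triangularizes the system, enabling back-substitution.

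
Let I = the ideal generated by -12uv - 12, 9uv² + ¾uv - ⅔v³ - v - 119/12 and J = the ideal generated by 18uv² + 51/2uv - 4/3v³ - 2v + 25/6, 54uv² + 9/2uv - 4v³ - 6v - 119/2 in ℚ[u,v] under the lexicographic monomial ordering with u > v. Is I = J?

Since reduced Gröbner bases are canonical representatives of ideals under a given ordering, it suffices to compute and compare them.
Buchberger on the first generating set:
f_1 = -12uv - 12, LT = uv.
f_2 = 9uv² + ¾uv - ⅔v³ - v - 119/12, LT = uv².

S(f_1,f_2): lcm = uv². S = -1/12uv + 2/27v³ + 10/9v + 119/108.
  reduce S modulo (f_1, f_2):
  remainder 2/27v³ + 10/9v + 32/27 ≠ 0; add g_3 = 2/27v³ + 10/9v + 32/27 to the basis.

S(f_1,g_3): lcm = uv³. S = -15uv - 16u + v².
  reduce S modulo (f_1, f_2, g_3):
  remainder -16u + v² + 15 ≠ 0; add g_4 = -16u + v² + 15 to the basis.

The other S-polynomials (S(f_2,g_3), S(f_1,g_4), S(f_2,g_4), S(g_3,g_4)) all reduce to 0 modulo the current basis, so we have a Gröbner basis.
Inter-reduce: drop elements whose leading term is divisible by another's, tail-reduce, and make monic.
Reduced Gröbner basis: {u - 1/16v² - 15/16, v³ + 15v + 16}.

Buchberger on the second generating set:
h_1 = 18uv² + 51/2uv - 4/3v³ - 2v + 25/6, LT = uv².
h_2 = 54uv² + 9/2uv - 4v³ - 6v - 119/2, LT = uv².

S(h_1,h_2): lcm = uv². S = 4/3uv + 4/3.
  reduce S modulo (h_1, h_2):
  remainder 4/3uv + 4/3 ≠ 0; add k_3 = 4/3uv + 4/3 to the basis.

S(h_1,k_3): lcm = uv². S = 17/12uv - 2/27v³ - 10/9v + 25/108.
  reduce S modulo (h_1, h_2, k_3):
  remainder -2/27v³ - 10/9v - 32/27 ≠ 0; add k_4 = -2/27v³ - 10/9v - 32/27 to the basis.

S(h_1,k_4): lcm = uv³. S = 17/12uv² - 15uv - 16u - 2/27v⁴ - 1/9v² + 25/108v.
  reduce S modulo (h_1, h_2, k_3, k_4):
  remainder -16u + v² + 15 ≠ 0; add k_5 = -16u + v² + 15 to the basis.

The other S-polynomials (S(h_2,k_3), S(h_2,k_4), S(k_3,k_4), S(h_1,k_5), S(h_2,k_5), S(k_3,k_5), S(k_4,k_5)) all reduce to 0 modulo the current basis, so we have a Gröbner basis.
Inter-reduce: drop elements whose leading term is divisible by another's, tail-reduce, and make monic.
Reduced Gröbner basis: {u - 1/16v² - 15/16, v³ + 15v + 16}.

These coincide, so the ideals are equal.

Yes, the ideals are equal.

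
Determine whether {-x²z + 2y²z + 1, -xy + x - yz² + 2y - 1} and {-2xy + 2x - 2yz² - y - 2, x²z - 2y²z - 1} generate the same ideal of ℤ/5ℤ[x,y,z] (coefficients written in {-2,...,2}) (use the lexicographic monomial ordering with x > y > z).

Yes, the ideals are equal.

For a fixed monomial order, each ideal has a unique reduced Gröbner basis; comparing bases decides equality.
Buchberger on the first generating set:
f_1 = -x²z + 2y²z + 1, LT = x²z.
f_2 = -xy + x - yz² + 2y - 1, LT = xy.

S(f_1,f_2): lcm = x²yz. S = x²z - xyz³ + 2xyz - xz - 2y³z - y.
  reduce S modulo (f_1, f_2):
  remainder -xz³ + xz - 2y³z + 2y²z + yz⁵ + yz³ - yz - y + z³ - 2z + 1 ≠ 0; add g_3 = -xz³ + xz - 2y³z + 2y²z + yz⁵ + yz³ - yz - y + z³ - 2z + 1 to the basis.

S(f_2,g_3): lcm = xyz³. S = xyz - xz³ - 2y⁴z + 2y³z + y²z⁵ + y²z³ - y²z - y² + yz⁵ - yz³ - 2yz + y + z³.
  reduce S modulo (f_1, f_2, g_3):
  remainder -2y⁴z - y³z + y²z⁵ + y²z³ + 2y²z - y² + 2yz³ + yz + 2y + z - 1 ≠ 0; add g_4 = -2y⁴z - y³z + y²z⁵ + y²z³ + 2y²z - y² + 2yz³ + yz + 2y + z - 1 to the basis.

The other S-polynomials (S(f_1,g_3), S(f_1,g_4), S(f_2,g_4), S(g_3,g_4)) all reduce to 0 modulo the current basis, so we have a Gröbner basis.
Inter-reduce: drop elements whose leading term is divisible by another's, tail-reduce, and make monic.
Reduced Gröbner basis: {x²z - 2y²z - 1, xy - x + yz² - 2y + 1, xz³ - xz + 2y³z - 2y²z - yz⁵ - yz³ + yz + y - z³ + 2z - 1, y⁴z - 2y³z + 2y²z⁵ + 2y²z³ - y²z - 2y² - yz³ + 2yz - y + 2z - 2}.

Buchberger on the second generating set:
h_1 = -2xy + 2x - 2yz² - y - 2, LT = xy.
h_2 = x²z - 2y²z - 1, LT = x²z.

S(h_1,h_2): lcm = x²yz. S = -x²z + xyz³ - 2xyz + xz + 2y³z + y.
  reduce S modulo (h_1, h_2):
  remainder xz³ - xz + 2y³z - 2y²z - yz⁵ - yz³ + yz + y - z³ + 2z - 1 ≠ 0; add k_3 = xz³ - xz + 2y³z - 2y²z - yz⁵ - yz³ + yz + y - z³ + 2z - 1 to the basis.

S(h_1,k_3): lcm = xyz³. S = xyz - xz³ - 2y⁴z + 2y³z + y²z⁵ + y²z³ - y²z - y² + yz⁵ - yz³ - 2yz + y + z³.
  reduce S modulo (h_1, h_2, k_3):
  remainder -2y⁴z - y³z + y²z⁵ + y²z³ + 2y²z - y² + 2yz³ + yz + 2y + z - 1 ≠ 0; add k_4 = -2y⁴z - y³z + y²z⁵ + y²z³ + 2y²z - y² + 2yz³ + yz + 2y + z - 1 to the basis.

The other S-polynomials (S(h_2,k_3), S(h_1,k_4), S(h_2,k_4), S(k_3,k_4)) all reduce to 0 modulo the current basis, so we have a Gröbner basis.
Inter-reduce: drop elements whose leading term is divisible by another's, tail-reduce, and make monic.
Reduced Gröbner basis: {x²z - 2y²z - 1, xy - x + yz² - 2y + 1, xz³ - xz + 2y³z - 2y²z - yz⁵ - yz³ + yz + y - z³ + 2z - 1, y⁴z - 2y³z + 2y²z⁵ + 2y²z³ - y²z - 2y² - yz³ + 2yz - y + 2z - 2}.

These coincide, so the ideals are equal.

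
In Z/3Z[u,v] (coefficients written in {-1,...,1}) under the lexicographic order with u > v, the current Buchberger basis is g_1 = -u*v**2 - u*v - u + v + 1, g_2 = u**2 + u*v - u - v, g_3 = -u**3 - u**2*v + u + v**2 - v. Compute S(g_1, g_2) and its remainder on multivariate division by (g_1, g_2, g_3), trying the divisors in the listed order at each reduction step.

lcm(LM(g_1), LM(g_2)) = u**2*v**2.
S = (lcm/LT(g_1))·g_1 − (lcm/LT(g_2))·g_2 = u**2*v + u**2 - u*v**3 + u*v**2 - u*v - u + v**3.
Reduce S modulo (g_1, g_2, g_3) in that order:
  leading term u**2*v: subtract (v)·g_2 from u**2*v + u**2 - u*v**3 + u*v**2 - u*v - u + v**3 → u**2 - u*v**3 - u + v**3 + v**2
  leading term u**2: subtract (1)·g_2 from u**2 - u*v**3 - u + v**3 + v**2 → -u*v**3 - u*v + v**3 + v**2 + v
  leading term u*v**3: subtract (v)·g_1 from -u*v**3 - u*v + v**3 + v**2 + v → u*v**2 + v**3
  leading term u*v**2: subtract (-1)·g_1 from u*v**2 + v**3 → -u*v - u + v**3 + v + 1
  leading term u*v: no divisor's leading term divides it; move -u*v to the remainder.
  leading term u: no divisor's leading term divides it; move -u to the remainder.
  leading term v**3: no divisor's leading term divides it; move v**3 to the remainder.
  leading term v: no divisor's leading term divides it; move v to the remainder.
  leading term 1: no divisor's leading term divides it; move 1 to the remainder.
The remainder -u*v - u + v**3 + v + 1 is nonzero, so it would be added as the next basis element.

S(g_1, g_2) = u**2*v + u**2 - u*v**3 + u*v**2 - u*v - u + v**3; remainder on division = -u*v - u + v**3 + v + 1.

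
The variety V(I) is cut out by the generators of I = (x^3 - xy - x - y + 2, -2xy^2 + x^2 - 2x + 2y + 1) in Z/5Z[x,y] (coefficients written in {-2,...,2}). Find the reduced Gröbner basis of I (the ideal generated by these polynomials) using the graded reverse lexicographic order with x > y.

G = {y^4 + y^3 + x^2 + xy - 2y^2 - x - 1, x^3 - xy - x - y + 2, x^2y - y^3 - 2x^2 - 2xy + y^2 - x - 1, xy^2 + 2x^2 + x - y + 2}

f_1 = x^3 - xy - x - y + 2, LT = x^3.
f_2 = -2xy^2 + x^2 - 2x + 2y + 1, LT = xy^2.

S(f_1,f_2): lcm = x^3y^2. S = -2x^4 - xy^3 - x^3 + x^2y - xy^2 - y^3 - 2x^2 + 2y^2.
  reduce S modulo (f_1, f_2):
  remainder x^2y - y^3 - 2x^2 - 2xy + y^2 - x - 1 ≠ 0; add g_3 = x^2y - y^3 - 2x^2 - 2xy + y^2 - x - 1 to the basis.

S(f_2,g_3): lcm = x^2y^2. S = y^4 + 2x^3 + 2x^2y + 2xy^2 - y^3 + x^2 + 2x + y.
  reduce S modulo (f_1, f_2, g_3):
  remainder y^4 + y^3 + x^2 + xy - 2y^2 - x - 1 ≠ 0; add g_4 = y^4 + y^3 + x^2 + xy - 2y^2 - x - 1 to the basis.

The other S-polynomials (S(f_1,g_3), S(f_1,g_4), S(f_2,g_4), S(g_3,g_4)) all reduce to 0 modulo the current basis, so we have a Gröbner basis.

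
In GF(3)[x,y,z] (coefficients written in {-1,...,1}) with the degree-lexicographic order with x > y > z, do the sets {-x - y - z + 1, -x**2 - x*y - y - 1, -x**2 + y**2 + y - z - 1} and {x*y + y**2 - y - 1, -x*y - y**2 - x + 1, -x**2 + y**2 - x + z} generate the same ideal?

Since reduced Gröbner bases are canonical representatives of ideals under a given ordering, it suffices to compute and compare them.
Buchberger on the first generating set:
f_1 = -x - y - z + 1, LT = x.
f_2 = -x**2 - x*y - y - 1, LT = x**2.
f_3 = -x**2 + y**2 + y - z - 1, LT = x**2.

S(f_1,f_2): lcm = x**2. S = x*z - x - y - 1.
  reduce S modulo (f_1, f_2, f_3):
  remainder -y*z - z**2 - z + 1 ≠ 0; add g_4 = -y*z - z**2 - z + 1 to the basis.

S(f_1,f_3): lcm = x**2. S = x*y + x*z + y**2 - x + y - z - 1.
  reduce S modulo (f_1, f_2, f_3, g_4):
  remainder z**2 - 1 ≠ 0; add g_5 = z**2 - 1 to the basis.

S(g_4,g_5): lcm = y*z**2. S = z**3 + z**2 + y - z.
  reduce S modulo (f_1, f_2, f_3, g_4, g_5):
  remainder y + 1 ≠ 0; add g_6 = y + 1 to the basis.

The other S-polynomials (S(f_2,f_3), S(f_1,g_4), S(f_2,g_4), S(f_3,g_4), S(f_1,g_5), S(f_2,g_5), S(f_3,g_5), S(f_1,g_6), S(f_2,g_6), S(f_3,g_6), S(g_4,g_6), S(g_5,g_6)) all reduce to 0 modulo the current basis, so we have a Gröbner basis.
Inter-reduce: drop elements whose leading term is divisible by another's, tail-reduce, and make monic.
Reduced Gröbner basis: {z**2 - 1, x + z + 1, y + 1}.

Buchberger on the second generating set:
h_1 = x*y + y**2 - y - 1, LT = x*y.
h_2 = -x*y - y**2 - x + 1, LT = x*y.
h_3 = -x**2 + y**2 - x + z, LT = x**2.

S(h_1,h_2): lcm = x*y. S = -x - y.
  reduce S modulo (h_1, h_2, h_3):
  remainder -x - y ≠ 0; add k_4 = -x - y to the basis.

S(h_1,h_3): lcm = x**2*y. S = x*y**2 + y**3 + x*y + y*z - x.
  reduce S modulo (h_1, h_2, h_3, k_4):
  remainder y*z + 1 ≠ 0; add k_5 = y*z + 1 to the basis.

S(h_2,h_3): lcm = x**2*y. S = x*y**2 + y**3 + x**2 - x*y + y*z - x.
  reduce S modulo (h_1, h_2, h_3, k_4, k_5):
  remainder -y + z + 1 ≠ 0; add k_6 = -y + z + 1 to the basis.

S(h_1,k_4): lcm = x*y. S = -y - 1.
  reduce S modulo (h_1, h_2, h_3, k_4, k_5, k_6):
  remainder -z + 1 ≠ 0; add k_7 = -z + 1 to the basis.

The other S-polynomials (S(h_2,k_4), S(h_3,k_4), S(h_1,k_5), S(h_2,k_5), S(h_3,k_5), S(k_4,k_5), S(h_1,k_6), S(h_2,k_6), S(h_3,k_6), S(k_4,k_6), S(k_5,k_6), S(h_1,k_7), S(h_2,k_7), S(h_3,k_7), S(k_4,k_7), S(k_5,k_7), S(k_6,k_7)) all reduce to 0 modulo the current basis, so we have a Gröbner basis.
Inter-reduce: drop elements whose leading term is divisible by another's, tail-reduce, and make monic.
Reduced Gröbner basis: {x - 1, y + 1, z - 1}.

Since the reduced bases disagree, the two ideals are not the same.

No, the ideals differ.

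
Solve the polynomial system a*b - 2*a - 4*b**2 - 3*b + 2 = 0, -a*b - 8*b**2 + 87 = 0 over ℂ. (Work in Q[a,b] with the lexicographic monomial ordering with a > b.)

{(-5, -3), (245/12 + 13*sqrt(383)*I/12, 49/24 - sqrt(383)*I/24), (245/12 - 13*sqrt(383)*I/12, 49/24 + sqrt(383)*I/24)}

Compute a lex Gröbner basis by Buchberger's algorithm.
f_1 = a*b - 2*a - 4*b**2 - 3*b + 2, LT = a*b.
f_2 = -a*b - 8*b**2 + 87, LT = a*b.

S(f_1,f_2): lcm = a*b. S = -2*a - 12*b**2 - 3*b + 89.
  leading term a: no divisor's leading term divides it; move -2*a to the remainder.
  leading term b**2: no divisor's leading term divides it; move -12*b**2 to the remainder.
  leading term b: no divisor's leading term divides it; move -3*b to the remainder.
  leading term 1: no divisor's leading term divides it; move 89 to the remainder.
  remainder -2*a - 12*b**2 - 3*b + 89 ≠ 0; add h_3 = -2*a - 12*b**2 - 3*b + 89 to the basis.

S(f_1,h_3): lcm = a*b. S = -2*a - 6*b**3 - 11/2*b**2 + 83/2*b + 2.
  leading term a: subtract (1)·h_3 from -2*a - 6*b**3 - 11/2*b**2 + 83/2*b + 2 → -6*b**3 + 13/2*b**2 + 89/2*b - 87
  leading term b**3: no divisor's leading term divides it; move -6*b**3 to the remainder.
  leading term b**2: no divisor's leading term divides it; move 13/2*b**2 to the remainder.
  leading term b: no divisor's leading term divides it; move 89/2*b to the remainder.
  leading term 1: no divisor's leading term divides it; move -87 to the remainder.
  remainder -6*b**3 + 13/2*b**2 + 89/2*b - 87 ≠ 0; add h_4 = -6*b**3 + 13/2*b**2 + 89/2*b - 87 to the basis.

S(f_2,h_3): lcm = a*b. S = -6*b**3 + 13/2*b**2 + 89/2*b - 87.
  leading term b**3: subtract (1)·h_4 from -6*b**3 + 13/2*b**2 + 89/2*b - 87 → 0
  remainder 0.

S(f_1,h_4): lcm = a*b**3. S = -11/12*a*b**2 + 89/12*a*b - 29/2*a - 4*b**4 - 3*b**3 + 2*b**2.
  leading term a*b**2: subtract (-11/12*b)·f_1 from -11/12*a*b**2 + 89/12*a*b - 29/2*a - 4*b**4 - 3*b**3 + 2*b**2 → 67/12*a*b - 29/2*a - 4*b**4 - 20/3*b**3 - 3/4*b**2 + 11/6*b
  leading term a*b: subtract (67/12)·f_1 from 67/12*a*b - 29/2*a - 4*b**4 - 20/3*b**3 - 3/4*b**2 + 11/6*b → -10/3*a - 4*b**4 - 20/3*b**3 + 259/12*b**2 + 223/12*b - 67/6
  leading term a: subtract (5/3)·h_3 from -10/3*a - 4*b**4 - 20/3*b**3 + 259/12*b**2 + 223/12*b - 67/6 → -4*b**4 - 20/3*b**3 + 499/12*b**2 + 283/12*b - 319/2
  leading term b**4: subtract (2/3*b)·h_4 from -4*b**4 - 20/3*b**3 + 499/12*b**2 + 283/12*b - 319/2 → -11*b**3 + 143/12*b**2 + 979/12*b - 319/2
  leading term b**3: subtract (11/6)·h_4 from -11*b**3 + 143/12*b**2 + 979/12*b - 319/2 → 0
  remainder 0.

S(f_2,h_4): lcm = a*b**3. S = 13/12*a*b**2 + 89/12*a*b - 29/2*a + 8*b**4 - 87*b**2.
  leading term a*b**2: subtract (13/12*b)·f_1 from 13/12*a*b**2 + 89/12*a*b - 29/2*a + 8*b**4 - 87*b**2 → 115/12*a*b - 29/2*a + 8*b**4 + 13/3*b**3 - 335/4*b**2 - 13/6*b
  leading term a*b: subtract (115/12)·f_1 from 115/12*a*b - 29/2*a + 8*b**4 + 13/3*b**3 - 335/4*b**2 - 13/6*b → 14/3*a + 8*b**4 + 13/3*b**3 - 545/12*b**2 + 319/12*b - 115/6
  leading term a: subtract (-7/3)·h_3 from 14/3*a + 8*b**4 + 13/3*b**3 - 545/12*b**2 + 319/12*b - 115/6 → 8*b**4 + 13/3*b**3 - 881/12*b**2 + 235/12*b + 377/2
  leading term b**4: subtract (-4/3*b)·h_4 from 8*b**4 + 13/3*b**3 - 881/12*b**2 + 235/12*b + 377/2 → 13*b**3 - 169/12*b**2 - 1157/12*b + 377/2
  leading term b**3: subtract (-13/6)·h_4 from 13*b**3 - 169/12*b**2 - 1157/12*b + 377/2 → 0
  remainder 0.

S(h_3,h_4): leading monomials are coprime, so the S-polynomial reduces to 0 (Buchberger's first criterion).
Every S-polynomial of the final basis reduces to 0, so we have a Gröbner basis.
Inter-reduce: drop elements whose leading term is divisible by another's, tail-reduce, and make monic.
Reduced Gröbner basis: {a + 6*b**2 + 3/2*b - 89/2, b**3 - 13/12*b**2 - 89/12*b + 29/2}.

Elimination: the polynomial b**3 - 13/12*b**2 - 89/12*b + 29/2 lies in the elimination ideal for b, so b ∈ {-3, 49/24 - sqrt(383)*I/24, 49/24 + sqrt(383)*I/24}. For each such b, the remaining basis elements (now univariate) give the rest of the solution.
  b = -3: the earlier basis element becomes a + 5 = 0, giving a = -5 — point (-5, -3).
  b = 49/24 - sqrt(383)*I/24: the earlier basis element becomes a - 245/12 - 13*sqrt(383)*I/12 = 0, giving a = 245/12 + 13*sqrt(383)*I/12 — point (245/12 + 13*sqrt(383)*I/12, 49/24 - sqrt(383)*I/24).
  b = 49/24 + sqrt(383)*I/24: the earlier basis element becomes a - 245/12 + 13*sqrt(383)*I/12 = 0, giving a = 245/12 - 13*sqrt(383)*I/12 — point (245/12 - 13*sqrt(383)*I/12, 49/24 + sqrt(383)*I/24).
This is the nonlinear analogue of row-reducing a linear system.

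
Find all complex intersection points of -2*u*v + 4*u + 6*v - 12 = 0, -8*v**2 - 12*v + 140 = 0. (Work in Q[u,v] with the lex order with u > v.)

Compute a lex Gröbner basis by Buchberger's algorithm.
f_1 = -2*u*v + 4*u + 6*v - 12, LT = u*v.
f_2 = -8*v**2 - 12*v + 140, LT = v**2.

S(f_1,f_2): lcm = u*v**2. S = -7/2*u*v + 35/2*u - 3*v**2 + 6*v.
  leading term u*v: subtract (7/4)·f_1 from -7/2*u*v + 35/2*u - 3*v**2 + 6*v → 21/2*u - 3*v**2 - 9/2*v + 21
  leading term u: no divisor's leading term divides it; move 21/2*u to the remainder.
  leading term v**2: subtract (3/8)·f_2 from -3*v**2 - 9/2*v + 21 → -63/2
  leading term 1: no divisor's leading term divides it; move -63/2 to the remainder.
  remainder 21/2*u - 63/2 ≠ 0; add h_3 = 21/2*u - 63/2 to the basis.

S(f_1,h_3): lcm = u*v. S = -2*u + 6.
  leading term u: subtract (-4/21)·h_3 from -2*u + 6 → 0
  remainder 0.

S(f_2,h_3): leading monomials are coprime, so the S-polynomial reduces to 0 (Buchberger's first criterion).
Every S-polynomial of the final basis reduces to 0, so we have a Gröbner basis.
Inter-reduce: drop elements whose leading term is divisible by another's, tail-reduce, and make monic.
Reduced Gröbner basis: {u - 3, v**2 + 3/2*v - 35/2}.

From the last basis element, v**2 + 3/2*v - 35/2 = 0, so v takes values in {-5, 7/2}. Each choice, substituted upward through the basis, yields the corresponding point(s) of the solution set.
  v = -5: the earlier basis element becomes u - 3 = 0, giving u = 3 — point (3, -5).
  v = 7/2: the earlier basis element becomes u - 3 = 0, giving u = 3 — point (3, 7/2).
Each listed point satisfies every original equation (direct substitution).

{(3, -5), (3, 7/2)}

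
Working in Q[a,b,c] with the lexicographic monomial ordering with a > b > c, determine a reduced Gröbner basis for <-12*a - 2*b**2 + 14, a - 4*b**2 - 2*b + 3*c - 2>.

G = {a - 2/25*b + 3/25*c - 6/5, b**2 + 12/25*b - 18/25*c + 1/5}

f_1 = -12*a - 2*b**2 + 14, LT = a.
f_2 = a - 4*b**2 - 2*b + 3*c - 2, LT = a.

S(f_1,f_2): lcm = a. S = 25/6*b**2 + 2*b - 3*c + 5/6.
  leading term b**2: no divisor's leading term divides it; move 25/6*b**2 to the remainder.
  leading term b: no divisor's leading term divides it; move 2*b to the remainder.
  leading term c: no divisor's leading term divides it; move -3*c to the remainder.
  leading term 1: no divisor's leading term divides it; move 5/6 to the remainder.
  remainder 25/6*b**2 + 2*b - 3*c + 5/6 ≠ 0; add g_3 = 25/6*b**2 + 2*b - 3*c + 5/6 to the basis.

S(f_1,g_3): leading monomials are coprime, so the S-polynomial reduces to 0 (Buchberger's first criterion).
S(f_2,g_3): leading monomials are coprime, so the S-polynomial reduces to 0 (Buchberger's first criterion).
Every S-polynomial of the final basis reduces to 0, so we have a Gröbner basis.
Inter-reduce: drop elements whose leading term is divisible by another's, tail-reduce, and make monic.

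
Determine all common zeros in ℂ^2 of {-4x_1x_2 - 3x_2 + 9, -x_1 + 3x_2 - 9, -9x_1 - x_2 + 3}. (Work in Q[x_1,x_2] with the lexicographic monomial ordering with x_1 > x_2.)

{(0, 3)}

Compute a lex Gröbner basis by Buchberger's algorithm.
f_1 = -4x_1x_2 - 3x_2 + 9, LT = x_1x_2.
f_2 = -x_1 + 3x_2 - 9, LT = x_1.
f_3 = -9x_1 - x_2 + 3, LT = x_1.

S(f_1,f_2): lcm = x_1x_2. S = 3x_2^2 - 33/4x_2 - 9/4.
  leading term x_2^2: no divisor's leading term divides it; move 3x_2^2 to the remainder.
  leading term x_2: no divisor's leading term divides it; move -33/4x_2 to the remainder.
  leading term 1: no divisor's leading term divides it; move -9/4 to the remainder.
  remainder 3x_2^2 - 33/4x_2 - 9/4 ≠ 0; add h_4 = 3x_2^2 - 33/4x_2 - 9/4 to the basis.

S(f_1,f_3): lcm = x_1x_2. S = -1/9x_2^2 + 13/12x_2 - 9/4.
  leading term x_2^2: subtract (-1/27)·h_4 from -1/9x_2^2 + 13/12x_2 - 9/4 → 7/9x_2 - 7/3
  leading term x_2: no divisor's leading term divides it; move 7/9x_2 to the remainder.
  leading term 1: no divisor's leading term divides it; move -7/3 to the remainder.
  remainder 7/9x_2 - 7/3 ≠ 0; add h_5 = 7/9x_2 - 7/3 to the basis.

The other S-polynomials (S(f_2,f_3), S(f_1,h_4), S(f_2,h_4), S(f_3,h_4), S(f_1,h_5), S(f_2,h_5), S(f_3,h_5), S(h_4,h_5)) all reduce to 0 modulo the current basis, so we have a Gröbner basis.
Inter-reduce: drop elements whose leading term is divisible by another's, tail-reduce, and make monic.
Reduced Gröbner basis: {x_1, x_2 - 3}.

Since the basis is lex-ordered, x_2 - 3 is univariate in x_2. Its roots are {3}. Back-substituting each root into the other basis elements fixes the other coordinates.
  x_2 = 3: the earlier basis element becomes x_1 = 0, giving x_1 = 0 — point (0, 3).
Check: every point annihilates each of the original generators.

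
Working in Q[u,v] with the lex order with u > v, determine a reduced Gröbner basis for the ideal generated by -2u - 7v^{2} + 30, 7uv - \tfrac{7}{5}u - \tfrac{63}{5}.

f_1 = -2u - 7v^{2} + 30, LT = u.
f_2 = 7uv - \tfrac{7}{5}u - \tfrac{63}{5}, LT = uv.

S(f_1,f_2): lcm = uv. S = \tfrac{1}{5}u + \tfrac{7}{2}v^{3} - 15v + \tfrac{9}{5}.
  reduce S modulo (f_1, f_2):
  remainder \tfrac{7}{2}v^{3} - \tfrac{7}{10}v^{2} - 15v + \tfrac{24}{5} ≠ 0; add g_3 = \tfrac{7}{2}v^{3} - \tfrac{7}{10}v^{2} - 15v + \tfrac{24}{5} to the basis.

The other S-polynomials (S(f_1,g_3), S(f_2,g_3)) all reduce to 0 modulo the current basis, so we have a Gröbner basis.
Inter-reduce: drop elements whose leading term is divisible by another's, tail-reduce, and make monic.

G = {u + \tfrac{7}{2}v^{2} - 15, v^{3} - \tfrac{1}{5}v^{2} - \tfrac{30}{7}v + \tfrac{48}{35}}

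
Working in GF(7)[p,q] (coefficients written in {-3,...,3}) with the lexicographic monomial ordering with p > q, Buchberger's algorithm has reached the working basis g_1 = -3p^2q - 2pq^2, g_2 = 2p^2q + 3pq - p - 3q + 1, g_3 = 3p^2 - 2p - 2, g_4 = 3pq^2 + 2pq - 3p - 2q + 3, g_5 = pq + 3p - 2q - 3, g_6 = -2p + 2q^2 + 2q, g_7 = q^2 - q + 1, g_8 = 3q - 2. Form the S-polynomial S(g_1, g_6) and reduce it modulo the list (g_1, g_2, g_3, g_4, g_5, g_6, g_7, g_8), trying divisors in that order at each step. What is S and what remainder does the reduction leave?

S(g_1, g_6) = pq^3 - 3pq^2; remainder on division = 0.

lcm(LM(g_1), LM(g_6)) = p^2q.
S = (lcm/LT(g_1))·g_1 − (lcm/LT(g_6))·g_6 = pq^3 - 3pq^2.
Reduce S modulo (g_1, g_2, g_3, g_4, g_5, g_6, g_7, g_8) in that order:
  leading term pq^3: subtract (-2q)·g_4 from pq^3 - 3pq^2 → pq^2 + pq + 3q^2 - q
  leading term pq^2: subtract (-2)·g_4 from pq^2 + pq + 3q^2 - q → -2pq + p + 3q^2 + 2q - 1
  leading term pq: subtract (-2)·g_5 from -2pq + p + 3q^2 + 2q - 1 → 3q^2 - 2q
  leading term q^2: subtract (3)·g_7 from 3q^2 - 2q → q - 3
  leading term q: subtract (-2)·g_8 from q - 3 → 0
The remainder is 0, so this S-polynomial contributes no new basis element.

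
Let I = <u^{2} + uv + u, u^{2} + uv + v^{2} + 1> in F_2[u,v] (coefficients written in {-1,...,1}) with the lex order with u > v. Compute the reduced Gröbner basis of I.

G = {u + v^{2} + 1, v^{4} + v^{3} + v^{2} + v}

f_1 = u^{2} + uv + u, LT = u^{2}.
f_2 = u^{2} + uv + v^{2} + 1, LT = u^{2}.

S(f_1,f_2): lcm = u^{2}. S = u + v^{2} + 1.
  leading term u: no divisor's leading term divides it; move u to the remainder.
  leading term v^{2}: no divisor's leading term divides it; move v^{2} to the remainder.
  leading term 1: no divisor's leading term divides it; move 1 to the remainder.
  remainder u + v^{2} + 1 ≠ 0; add g_3 = u + v^{2} + 1 to the basis.

S(f_1,g_3): lcm = u^{2}. S = uv^{2} + uv.
  leading term uv^{2}: subtract (v^{2})·g_3 from uv^{2} + uv → uv + v^{4} + v^{2}
  leading term uv: subtract (v)·g_3 from uv + v^{4} + v^{2} → v^{4} + v^{3} + v^{2} + v
  leading term v^{4}: no divisor's leading term divides it; move v^{4} to the remainder.
  leading term v^{3}: no divisor's leading term divides it; move v^{3} to the remainder.
  leading term v^{2}: no divisor's leading term divides it; move v^{2} to the remainder.
  leading term v: no divisor's leading term divides it; move v to the remainder.
  remainder v^{4} + v^{3} + v^{2} + v ≠ 0; add g_4 = v^{4} + v^{3} + v^{2} + v to the basis.

S(f_2,g_3): lcm = u^{2}. S = uv^{2} + uv + u + v^{2} + 1.
  leading term uv^{2}: subtract (v^{2})·g_3 from uv^{2} + uv + u + v^{2} + 1 → uv + u + v^{4} + 1
  leading term uv: subtract (v)·g_3 from uv + u + v^{4} + 1 → u + v^{4} + v^{3} + v + 1
  leading term u: subtract (1)·g_3 from u + v^{4} + v^{3} + v + 1 → v^{4} + v^{3} + v^{2} + v
  leading term v^{4}: subtract (1)·g_4 from v^{4} + v^{3} + v^{2} + v → 0
  remainder 0.

S(f_1,g_4): leading monomials are coprime, so the S-polynomial reduces to 0 (Buchberger's first criterion).
S(f_2,g_4): leading monomials are coprime, so the S-polynomial reduces to 0 (Buchberger's first criterion).
S(g_3,g_4): leading monomials are coprime, so the S-polynomial reduces to 0 (Buchberger's first criterion).
Every S-polynomial of the final basis reduces to 0, so we have a Gröbner basis.
Inter-reduce: drop elements whose leading term is divisible by another's, tail-reduce, and make monic.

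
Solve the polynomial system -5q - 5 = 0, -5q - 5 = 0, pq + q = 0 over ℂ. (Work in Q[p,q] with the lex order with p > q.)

{(-1, -1)}

Compute a lex Gröbner basis by Buchberger's algorithm.
f_1 = -5q - 5, LT = q.
f_2 = -5q - 5, LT = q.
f_3 = pq + q, LT = pq.

S(f_1,f_3): lcm = pq. S = p - q.
  reduce S modulo (f_1, f_2, f_3):
  remainder p + 1 ≠ 0; add h_4 = p + 1 to the basis.

The other S-polynomials (S(f_1,f_2), S(f_2,f_3), S(f_1,h_4), S(f_2,h_4), S(f_3,h_4)) all reduce to 0 modulo the current basis, so we have a Gröbner basis.
Inter-reduce: drop elements whose leading term is divisible by another's, tail-reduce, and make monic.
Reduced Gröbner basis: {p + 1, q + 1}.

Since the basis is lex-ordered, q + 1 is univariate in q. Its roots are {-1}. Back-substituting each root into the other basis elements fixes the other coordinates.
  q = -1: the earlier basis element becomes p + 1 = 0, giving p = -1 — point (-1, -1).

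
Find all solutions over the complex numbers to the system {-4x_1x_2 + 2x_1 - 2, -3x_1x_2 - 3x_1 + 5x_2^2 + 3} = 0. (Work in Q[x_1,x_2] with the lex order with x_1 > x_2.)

{(1, 0), (5/36 - sqrt(335)*I/36, 1/4 - sqrt(335)*I/20), (5/36 + sqrt(335)*I/36, 1/4 + sqrt(335)*I/20)}

Compute a lex Gröbner basis by Buchberger's algorithm.
f_1 = -4x_1x_2 + 2x_1 - 2, LT = x_1x_2.
f_2 = -3x_1x_2 - 3x_1 + 5x_2^2 + 3, LT = x_1x_2.

S(f_1,f_2): lcm = x_1x_2. S = -3/2x_1 + 5/3x_2^2 + 3/2.
  leading term x_1: no divisor's leading term divides it; move -3/2x_1 to the remainder.
  leading term x_2^2: no divisor's leading term divides it; move 5/3x_2^2 to the remainder.
  leading term 1: no divisor's leading term divides it; move 3/2 to the remainder.
  remainder -3/2x_1 + 5/3x_2^2 + 3/2 ≠ 0; add h_3 = -3/2x_1 + 5/3x_2^2 + 3/2 to the basis.

S(f_1,h_3): lcm = x_1x_2. S = -1/2x_1 + 10/9x_2^3 + x_2 + 1/2.
  leading term x_1: subtract (1/3)·h_3 from -1/2x_1 + 10/9x_2^3 + x_2 + 1/2 → 10/9x_2^3 - 5/9x_2^2 + x_2
  leading term x_2^3: no divisor's leading term divides it; move 10/9x_2^3 to the remainder.
  leading term x_2^2: no divisor's leading term divides it; move -5/9x_2^2 to the remainder.
  leading term x_2: no divisor's leading term divides it; move x_2 to the remainder.
  remainder 10/9x_2^3 - 5/9x_2^2 + x_2 ≠ 0; add h_4 = 10/9x_2^3 - 5/9x_2^2 + x_2 to the basis.

The other S-polynomials (S(f_2,h_3), S(f_1,h_4), S(f_2,h_4), S(h_3,h_4)) all reduce to 0 modulo the current basis, so we have a Gröbner basis.
Inter-reduce: drop elements whose leading term is divisible by another's, tail-reduce, and make monic.
Reduced Gröbner basis: {x_1 - 10/9x_2^2 - 1, x_2^3 - 1/2x_2^2 + 9/10x_2}.

Since the basis is lex-ordered, x_2^3 - 1/2x_2^2 + 9/10x_2 is univariate in x_2. Its roots are {0, 1/4 - sqrt(335)*I/20, 1/4 + sqrt(335)*I/20}. Back-substituting each root into the other basis elements fixes the other coordinates.
  x_2 = 0: the earlier basis element becomes x_1 - 1 = 0, giving x_1 = 1 — point (1, 0).
  x_2 = 1/4 - sqrt(335)*I/20: the earlier basis element becomes x_1 - 5/36 + sqrt(335)*I/36 = 0, giving x_1 = 5/36 - sqrt(335)*I/36 — point (5/36 - sqrt(335)*I/36, 1/4 - sqrt(335)*I/20).
  x_2 = 1/4 + sqrt(335)*I/20: the earlier basis element becomes x_1 - 5/36 - sqrt(335)*I/36 = 0, giving x_1 = 5/36 + sqrt(335)*I/36 — point (5/36 + sqrt(335)*I/36, 1/4 + sqrt(335)*I/20).
Substituting each solution back into the original system confirms all equations vanish.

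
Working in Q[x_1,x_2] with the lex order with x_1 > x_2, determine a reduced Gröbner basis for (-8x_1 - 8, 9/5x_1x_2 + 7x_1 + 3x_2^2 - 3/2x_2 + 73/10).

f_1 = -8x_1 - 8, LT = x_1.
f_2 = 9/5x_1x_2 + 7x_1 + 3x_2^2 - 3/2x_2 + 73/10, LT = x_1x_2.

S(f_1,f_2): lcm = x_1x_2. S = -35/9x_1 - 5/3x_2^2 + 11/6x_2 - 73/18.
  leading term x_1: subtract (35/72)·f_1 from -35/9x_1 - 5/3x_2^2 + 11/6x_2 - 73/18 → -5/3x_2^2 + 11/6x_2 - 1/6
  leading term x_2^2: no divisor's leading term divides it; move -5/3x_2^2 to the remainder.
  leading term x_2: no divisor's leading term divides it; move 11/6x_2 to the remainder.
  leading term 1: no divisor's leading term divides it; move -1/6 to the remainder.
  remainder -5/3x_2^2 + 11/6x_2 - 1/6 ≠ 0; add g_3 = -5/3x_2^2 + 11/6x_2 - 1/6 to the basis.

The other S-polynomials (S(f_1,g_3), S(f_2,g_3)) all reduce to 0 modulo the current basis, so we have a Gröbner basis.
Inter-reduce: drop elements whose leading term is divisible by another's, tail-reduce, and make monic.

G = {x_1 + 1, x_2^2 - 11/10x_2 + 1/10}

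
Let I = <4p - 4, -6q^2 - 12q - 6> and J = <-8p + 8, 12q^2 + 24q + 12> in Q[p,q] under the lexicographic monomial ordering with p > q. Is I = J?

Since reduced Gröbner bases are canonical representatives of ideals under a given ordering, it suffices to compute and compare them.
Buchberger on the first generating set:
f_1 = 4p - 4, LT = p.
f_2 = -6q^2 - 12q - 6, LT = q^2.

The S-polynomials (S(f_1,f_2)) all reduce to 0 modulo the current basis, so we have a Gröbner basis.
Inter-reduce: drop elements whose leading term is divisible by another's, tail-reduce, and make monic.
Reduced Gröbner basis: {p - 1, q^2 + 2q + 1}.

Buchberger on the second generating set:
h_1 = -8p + 8, LT = p.
h_2 = 12q^2 + 24q + 12, LT = q^2.

The S-polynomials (S(h_1,h_2)) all reduce to 0 modulo the current basis, so we have a Gröbner basis.
Inter-reduce: drop elements whose leading term is divisible by another's, tail-reduce, and make monic.
Reduced Gröbner basis: {p - 1, q^2 + 2q + 1}.

These coincide, so the ideals are equal.
The choice of monomial ordering does not affect the verdict — as long as both bases are computed under the same ordering, their equality decides ideal equality.

Yes, the ideals are equal.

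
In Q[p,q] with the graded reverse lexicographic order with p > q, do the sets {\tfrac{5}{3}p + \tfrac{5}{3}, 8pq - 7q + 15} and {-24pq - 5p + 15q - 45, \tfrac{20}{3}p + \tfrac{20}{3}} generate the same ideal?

No, the ideals differ.

Two ideals are equal iff their reduced Gröbner bases coincide (the reduced basis is unique for a fixed ordering).
Buchberger on the first generating set:
f_1 = \tfrac{5}{3}p + \tfrac{5}{3}, LT = p.
f_2 = 8pq - 7q + 15, LT = pq.

S(f_1,f_2): lcm = pq. S = \tfrac{15}{8}q - \tfrac{15}{8}.
  leading term q: no divisor's leading term divides it; move \tfrac{15}{8}q to the remainder.
  leading term 1: no divisor's leading term divides it; move -\tfrac{15}{8} to the remainder.
  remainder \tfrac{15}{8}q - \tfrac{15}{8} ≠ 0; add g_3 = \tfrac{15}{8}q - \tfrac{15}{8} to the basis.

S(f_1,g_3): leading monomials are coprime, so the S-polynomial reduces to 0 (Buchberger's first criterion).
S(f_2,g_3): lcm = pq. S = p - \tfrac{7}{8}q + \tfrac{15}{8}.
  leading term p: subtract (\tfrac{3}{5})·f_1 from p - \tfrac{7}{8}q + \tfrac{15}{8} → -\tfrac{7}{8}q + \tfrac{7}{8}
  leading term q: subtract (-\tfrac{7}{15})·g_3 from -\tfrac{7}{8}q + \tfrac{7}{8} → 0
  remainder 0.

Every S-polynomial of the final basis reduces to 0, so we have a Gröbner basis.
Inter-reduce: drop elements whose leading term is divisible by another's, tail-reduce, and make monic.
Reduced Gröbner basis: {p + 1, q - 1}.

Buchberger on the second generating set:
h_1 = -24pq - 5p + 15q - 45, LT = pq.
h_2 = \tfrac{20}{3}p + \tfrac{20}{3}, LT = p.

S(h_1,h_2): lcm = pq. S = \tfrac{5}{24}p - \tfrac{13}{8}q + \tfrac{15}{8}.
  leading term p: subtract (\tfrac{1}{32})·h_2 from \tfrac{5}{24}p - \tfrac{13}{8}q + \tfrac{15}{8} → -\tfrac{13}{8}q + \tfrac{5}{3}
  leading term q: no divisor's leading term divides it; move -\tfrac{13}{8}q to the remainder.
  leading term 1: no divisor's leading term divides it; move \tfrac{5}{3} to the remainder.
  remainder -\tfrac{13}{8}q + \tfrac{5}{3} ≠ 0; add k_3 = -\tfrac{13}{8}q + \tfrac{5}{3} to the basis.

S(h_1,k_3): lcm = pq. S = \tfrac{385}{312}p - \tfrac{5}{8}q + \tfrac{15}{8}.
  leading term p: subtract (\tfrac{77}{416})·h_2 from \tfrac{385}{312}p - \tfrac{5}{8}q + \tfrac{15}{8} → -\tfrac{5}{8}q + \tfrac{25}{39}
  leading term q: subtract (\tfrac{5}{13})·k_3 from -\tfrac{5}{8}q + \tfrac{25}{39} → 0
  remainder 0.

S(h_2,k_3): leading monomials are coprime, so the S-polynomial reduces to 0 (Buchberger's first criterion).
Every S-polynomial of the final basis reduces to 0, so we have a Gröbner basis.
Inter-reduce: drop elements whose leading term is divisible by another's, tail-reduce, and make monic.
Reduced Gröbner basis: {p + 1, q - \tfrac{40}{39}}.

These differ, so the ideals are not equal.
The same test decides containment: I ⊆ J iff every generator of I reduces to 0 modulo a Gröbner basis of J.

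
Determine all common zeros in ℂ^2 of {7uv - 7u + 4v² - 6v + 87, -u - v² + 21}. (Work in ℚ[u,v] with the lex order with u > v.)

{(5, -4), (747/98 + 39*sqrt(1101)/98, 39/14 - sqrt(1101)/14), (747/98 - 39*sqrt(1101)/98, sqrt(1101)/14 + 39/14)}

Compute a lex Gröbner basis by Buchberger's algorithm.
f_1 = 7uv - 7u + 4v² - 6v + 87, LT = uv.
f_2 = -u - v² + 21, LT = u.

S(f_1,f_2): lcm = uv. S = -u - v³ + 4/7v² + 141/7v + 87/7.
  leading term u: subtract (1)·f_2 from -u - v³ + 4/7v² + 141/7v + 87/7 → -v³ + 11/7v² + 141/7v - 60/7
  leading term v³: no divisor's leading term divides it; move -v³ to the remainder.
  leading term v²: no divisor's leading term divides it; move 11/7v² to the remainder.
  leading term v: no divisor's leading term divides it; move 141/7v to the remainder.
  leading term 1: no divisor's leading term divides it; move -60/7 to the remainder.
  remainder -v³ + 11/7v² + 141/7v - 60/7 ≠ 0; add h_3 = -v³ + 11/7v² + 141/7v - 60/7 to the basis.

The other S-polynomials (S(f_1,h_3), S(f_2,h_3)) all reduce to 0 modulo the current basis, so we have a Gröbner basis.
Inter-reduce: drop elements whose leading term is divisible by another's, tail-reduce, and make monic.
Reduced Gröbner basis: {u + v² - 21, v³ - 11/7v² - 141/7v + 60/7}.

From the last basis element, v³ - 11/7v² - 141/7v + 60/7 = 0, so v takes values in {-4, 39/14 - sqrt(1101)/14, sqrt(1101)/14 + 39/14}. Each choice, substituted upward through the basis, yields the corresponding point(s) of the solution set.
  v = -4: the earlier basis element becomes u - 5 = 0, giving u = 5 — point (5, -4).
  v = 39/14 - sqrt(1101)/14: the earlier basis element becomes u - 39*sqrt(1101)/98 - 747/98 = 0, giving u = 747/98 + 39*sqrt(1101)/98 — point (747/98 + 39*sqrt(1101)/98, 39/14 - sqrt(1101)/14).
  v = sqrt(1101)/14 + 39/14: the earlier basis element becomes u - 747/98 + 39*sqrt(1101)/98 = 0, giving u = 747/98 - 39*sqrt(1101)/98 — point (747/98 - 39*sqrt(1101)/98, sqrt(1101)/14 + 39/14).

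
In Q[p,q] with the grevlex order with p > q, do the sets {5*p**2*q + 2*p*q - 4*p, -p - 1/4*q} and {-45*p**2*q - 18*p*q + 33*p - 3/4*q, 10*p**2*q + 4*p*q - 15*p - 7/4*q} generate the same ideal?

Equality of ideals is decidable: compute both reduced Gröbner bases (unique for the ordering) and check whether they agree.
Buchberger on the first generating set:
f_1 = 5*p**2*q + 2*p*q - 4*p, LT = p**2*q.
f_2 = -p - 1/4*q, LT = p.

S(f_1,f_2): lcm = p**2*q. S = -1/4*p*q**2 + 2/5*p*q - 4/5*p.
  leading term p*q**2: subtract (1/4*q**2)·f_2 from -1/4*p*q**2 + 2/5*p*q - 4/5*p → 1/16*q**3 + 2/5*p*q - 4/5*p
  leading term q**3: no divisor's leading term divides it; move 1/16*q**3 to the remainder.
  leading term p*q: subtract (-2/5*q)·f_2 from 2/5*p*q - 4/5*p → -1/10*q**2 - 4/5*p
  leading term q**2: no divisor's leading term divides it; move -1/10*q**2 to the remainder.
  leading term p: subtract (4/5)·f_2 from -4/5*p → 1/5*q
  leading term q: no divisor's leading term divides it; move 1/5*q to the remainder.
  remainder 1/16*q**3 - 1/10*q**2 + 1/5*q ≠ 0; add g_3 = 1/16*q**3 - 1/10*q**2 + 1/5*q to the basis.

S(f_1,g_3): lcm = p**2*q**3. S = 8/5*p**2*q**2 + 2/5*p*q**3 - 16/5*p**2*q - 4/5*p*q**2.
  leading term p**2*q**2: subtract (8/25*q)·f_1 from 8/5*p**2*q**2 + 2/5*p*q**3 - 16/5*p**2*q - 4/5*p*q**2 → 2/5*p*q**3 - 16/5*p**2*q - 36/25*p*q**2 + 32/25*p*q
  leading term p*q**3: subtract (-2/5*q**3)·f_2 from 2/5*p*q**3 - 16/5*p**2*q - 36/25*p*q**2 + 32/25*p*q → -1/10*q**4 - 16/5*p**2*q - 36/25*p*q**2 + 32/25*p*q
  leading term q**4: subtract (-8/5*q)·g_3 from -1/10*q**4 - 16/5*p**2*q - 36/25*p*q**2 + 32/25*p*q → -16/5*p**2*q - 36/25*p*q**2 - 4/25*q**3 + 32/25*p*q + 8/25*q**2
  leading term p**2*q: subtract (-16/25)·f_1 from -16/5*p**2*q - 36/25*p*q**2 - 4/25*q**3 + 32/25*p*q + 8/25*q**2 → -36/25*p*q**2 - 4/25*q**3 + 64/25*p*q + 8/25*q**2 - 64/25*p
  leading term p*q**2: subtract (36/25*q**2)·f_2 from -36/25*p*q**2 - 4/25*q**3 + 64/25*p*q + 8/25*q**2 - 64/25*p → 1/5*q**3 + 64/25*p*q + 8/25*q**2 - 64/25*p
  leading term q**3: subtract (16/5)·g_3 from 1/5*q**3 + 64/25*p*q + 8/25*q**2 - 64/25*p → 64/25*p*q + 16/25*q**2 - 64/25*p - 16/25*q
  leading term p*q: subtract (-64/25*q)·f_2 from 64/25*p*q + 16/25*q**2 - 64/25*p - 16/25*q → -64/25*p - 16/25*q
  leading term p: subtract (64/25)·f_2 from -64/25*p - 16/25*q → 0
  remainder 0.

S(f_2,g_3): leading monomials are coprime, so the S-polynomial reduces to 0 (Buchberger's first criterion).
Every S-polynomial of the final basis reduces to 0, so we have a Gröbner basis.
Inter-reduce: drop elements whose leading term is divisible by another's, tail-reduce, and make monic.
Reduced Gröbner basis: {q**3 - 8/5*q**2 + 16/5*q, p + 1/4*q}.

Buchberger on the second generating set:
h_1 = -45*p**2*q - 18*p*q + 33*p - 3/4*q, LT = p**2*q.
h_2 = 10*p**2*q + 4*p*q - 15*p - 7/4*q, LT = p**2*q.

S(h_1,h_2): lcm = p**2*q. S = 23/30*p + 23/120*q.
  leading term p: no divisor's leading term divides it; move 23/30*p to the remainder.
  leading term q: no divisor's leading term divides it; move 23/120*q to the remainder.
  remainder 23/30*p + 23/120*q ≠ 0; add k_3 = 23/30*p + 23/120*q to the basis.

S(h_1,k_3): lcm = p**2*q. S = -1/4*p*q**2 + 2/5*p*q - 11/15*p + 1/60*q.
  leading term p*q**2: subtract (-15/46*q**2)·k_3 from -1/4*p*q**2 + 2/5*p*q - 11/15*p + 1/60*q → 1/16*q**3 + 2/5*p*q - 11/15*p + 1/60*q
  leading term q**3: no divisor's leading term divides it; move 1/16*q**3 to the remainder.
  leading term p*q: subtract (12/23*q)·k_3 from 2/5*p*q - 11/15*p + 1/60*q → -1/10*q**2 - 11/15*p + 1/60*q
  leading term q**2: no divisor's leading term divides it; move -1/10*q**2 to the remainder.
  leading term p: subtract (-22/23)·k_3 from -11/15*p + 1/60*q → 1/5*q
  leading term q: no divisor's leading term divides it; move 1/5*q to the remainder.
  remainder 1/16*q**3 - 1/10*q**2 + 1/5*q ≠ 0; add k_4 = 1/16*q**3 - 1/10*q**2 + 1/5*q to the basis.

S(h_2,k_3): lcm = p**2*q. S = -1/4*p*q**2 + 2/5*p*q - 3/2*p - 7/40*q.
  leading term p*q**2: subtract (-15/46*q**2)·k_3 from -1/4*p*q**2 + 2/5*p*q - 3/2*p - 7/40*q → 1/16*q**3 + 2/5*p*q - 3/2*p - 7/40*q
  leading term q**3: subtract (1)·k_4 from 1/16*q**3 + 2/5*p*q - 3/2*p - 7/40*q → 2/5*p*q + 1/10*q**2 - 3/2*p - 3/8*q
  leading term p*q: subtract (12/23*q)·k_3 from 2/5*p*q + 1/10*q**2 - 3/2*p - 3/8*q → -3/2*p - 3/8*q
  leading term p: subtract (-45/23)·k_3 from -3/2*p - 3/8*q → 0
  remainder 0.

S(h_1,k_4): lcm = p**2*q**3. S = 8/5*p**2*q**2 + 2/5*p*q**3 - 16/5*p**2*q - 11/15*p*q**2 + 1/60*q**3.
  leading term p**2*q**2: subtract (-8/225*q)·h_1 from 8/5*p**2*q**2 + 2/5*p*q**3 - 16/5*p**2*q - 11/15*p*q**2 + 1/60*q**3 → 2/5*p*q**3 - 16/5*p**2*q - 103/75*p*q**2 + 1/60*q**3 + 88/75*p*q - 2/75*q**2
  leading term p*q**3: subtract (12/23*q**3)·k_3 from 2/5*p*q**3 - 16/5*p**2*q - 103/75*p*q**2 + 1/60*q**3 + 88/75*p*q - 2/75*q**2 → -1/10*q**4 - 16/5*p**2*q - 103/75*p*q**2 + 1/60*q**3 + 88/75*p*q - 2/75*q**2
  leading term q**4: subtract (-8/5*q)·k_4 from -1/10*q**4 - 16/5*p**2*q - 103/75*p*q**2 + 1/60*q**3 + 88/75*p*q - 2/75*q**2 → -16/5*p**2*q - 103/75*p*q**2 - 43/300*q**3 + 88/75*p*q + 22/75*q**2
  leading term p**2*q: subtract (16/225)·h_1 from -16/5*p**2*q - 103/75*p*q**2 - 43/300*q**3 + 88/75*p*q + 22/75*q**2 → -103/75*p*q**2 - 43/300*q**3 + 184/75*p*q + 22/75*q**2 - 176/75*p + 4/75*q
  leading term p*q**2: subtract (-206/115*q**2)·k_3 from -103/75*p*q**2 - 43/300*q**3 + 184/75*p*q + 22/75*q**2 - 176/75*p + 4/75*q → 1/5*q**3 + 184/75*p*q + 22/75*q**2 - 176/75*p + 4/75*q
  leading term q**3: subtract (16/5)·k_4 from 1/5*q**3 + 184/75*p*q + 22/75*q**2 - 176/75*p + 4/75*q → 184/75*p*q + 46/75*q**2 - 176/75*p - 44/75*q
  leading term p*q: subtract (16/5*q)·k_3 from 184/75*p*q + 46/75*q**2 - 176/75*p - 44/75*q → -176/75*p - 44/75*q
  leading term p: subtract (-352/115)·k_3 from -176/75*p - 44/75*q → 0
  remainder 0.

S(h_2,k_4): lcm = p**2*q**3. S = 8/5*p**2*q**2 + 2/5*p*q**3 - 16/5*p**2*q - 3/2*p*q**2 - 7/40*q**3.
  leading term p**2*q**2: subtract (-8/225*q)·h_1 from 8/5*p**2*q**2 + 2/5*p*q**3 - 16/5*p**2*q - 3/2*p*q**2 - 7/40*q**3 → 2/5*p*q**3 - 16/5*p**2*q - 107/50*p*q**2 - 7/40*q**3 + 88/75*p*q - 2/75*q**2
  leading term p*q**3: subtract (12/23*q**3)·k_3 from 2/5*p*q**3 - 16/5*p**2*q - 107/50*p*q**2 - 7/40*q**3 + 88/75*p*q - 2/75*q**2 → -1/10*q**4 - 16/5*p**2*q - 107/50*p*q**2 - 7/40*q**3 + 88/75*p*q - 2/75*q**2
  leading term q**4: subtract (-8/5*q)·k_4 from -1/10*q**4 - 16/5*p**2*q - 107/50*p*q**2 - 7/40*q**3 + 88/75*p*q - 2/75*q**2 → -16/5*p**2*q - 107/50*p*q**2 - 67/200*q**3 + 88/75*p*q + 22/75*q**2
  leading term p**2*q: subtract (16/225)·h_1 from -16/5*p**2*q - 107/50*p*q**2 - 67/200*q**3 + 88/75*p*q + 22/75*q**2 → -107/50*p*q**2 - 67/200*q**3 + 184/75*p*q + 22/75*q**2 - 176/75*p + 4/75*q
  leading term p*q**2: subtract (-321/115*q**2)·k_3 from -107/50*p*q**2 - 67/200*q**3 + 184/75*p*q + 22/75*q**2 - 176/75*p + 4/75*q → 1/5*q**3 + 184/75*p*q + 22/75*q**2 - 176/75*p + 4/75*q
  leading term q**3: subtract (16/5)·k_4 from 1/5*q**3 + 184/75*p*q + 22/75*q**2 - 176/75*p + 4/75*q → 184/75*p*q + 46/75*q**2 - 176/75*p - 44/75*q
  leading term p*q: subtract (16/5*q)·k_3 from 184/75*p*q + 46/75*q**2 - 176/75*p - 44/75*q → -176/75*p - 44/75*q
  leading term p: subtract (-352/115)·k_3 from -176/75*p - 44/75*q → 0
  remainder 0.

S(k_3,k_4): leading monomials are coprime, so the S-polynomial reduces to 0 (Buchberger's first criterion).
Every S-polynomial of the final basis reduces to 0, so we have a Gröbner basis.
Inter-reduce: drop elements whose leading term is divisible by another's, tail-reduce, and make monic.
Reduced Gröbner basis: {q**3 - 8/5*q**2 + 16/5*q, p + 1/4*q}.

These coincide, so the ideals are equal.

Yes, the ideals are equal.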